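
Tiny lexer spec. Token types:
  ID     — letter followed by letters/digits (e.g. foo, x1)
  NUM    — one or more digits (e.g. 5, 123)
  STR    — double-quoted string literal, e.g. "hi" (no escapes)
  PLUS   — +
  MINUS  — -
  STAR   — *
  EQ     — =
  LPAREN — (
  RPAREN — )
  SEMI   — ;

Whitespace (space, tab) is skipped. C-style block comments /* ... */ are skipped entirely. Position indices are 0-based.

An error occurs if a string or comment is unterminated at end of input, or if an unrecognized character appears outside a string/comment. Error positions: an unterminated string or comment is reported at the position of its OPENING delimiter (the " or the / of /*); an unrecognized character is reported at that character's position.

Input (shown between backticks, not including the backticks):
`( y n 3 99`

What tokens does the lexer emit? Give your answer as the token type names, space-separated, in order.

pos=0: emit LPAREN '('
pos=2: emit ID 'y' (now at pos=3)
pos=4: emit ID 'n' (now at pos=5)
pos=6: emit NUM '3' (now at pos=7)
pos=8: emit NUM '99' (now at pos=10)
DONE. 5 tokens: [LPAREN, ID, ID, NUM, NUM]

Answer: LPAREN ID ID NUM NUM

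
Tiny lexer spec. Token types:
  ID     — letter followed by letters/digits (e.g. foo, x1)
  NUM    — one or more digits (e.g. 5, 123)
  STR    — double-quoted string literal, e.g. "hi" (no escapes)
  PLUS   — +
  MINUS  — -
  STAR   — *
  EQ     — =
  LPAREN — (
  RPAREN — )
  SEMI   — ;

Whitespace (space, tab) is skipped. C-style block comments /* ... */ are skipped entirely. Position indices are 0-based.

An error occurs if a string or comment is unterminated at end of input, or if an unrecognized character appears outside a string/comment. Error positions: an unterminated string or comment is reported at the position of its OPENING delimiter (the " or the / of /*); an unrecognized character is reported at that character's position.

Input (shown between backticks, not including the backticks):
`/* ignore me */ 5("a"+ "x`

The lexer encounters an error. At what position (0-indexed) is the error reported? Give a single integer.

pos=0: enter COMMENT mode (saw '/*')
exit COMMENT mode (now at pos=15)
pos=16: emit NUM '5' (now at pos=17)
pos=17: emit LPAREN '('
pos=18: enter STRING mode
pos=18: emit STR "a" (now at pos=21)
pos=21: emit PLUS '+'
pos=23: enter STRING mode
pos=23: ERROR — unterminated string

Answer: 23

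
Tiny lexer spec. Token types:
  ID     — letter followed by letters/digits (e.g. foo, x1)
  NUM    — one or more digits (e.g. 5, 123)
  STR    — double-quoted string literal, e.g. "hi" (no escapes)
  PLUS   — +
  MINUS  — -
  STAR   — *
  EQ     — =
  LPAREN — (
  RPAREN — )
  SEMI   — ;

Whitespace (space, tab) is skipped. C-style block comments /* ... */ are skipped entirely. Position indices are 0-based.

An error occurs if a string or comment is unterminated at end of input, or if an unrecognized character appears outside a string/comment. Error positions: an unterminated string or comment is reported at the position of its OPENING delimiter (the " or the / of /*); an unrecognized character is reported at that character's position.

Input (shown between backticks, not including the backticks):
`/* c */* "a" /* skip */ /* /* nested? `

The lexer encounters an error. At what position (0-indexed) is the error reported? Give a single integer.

Answer: 24

Derivation:
pos=0: enter COMMENT mode (saw '/*')
exit COMMENT mode (now at pos=7)
pos=7: emit STAR '*'
pos=9: enter STRING mode
pos=9: emit STR "a" (now at pos=12)
pos=13: enter COMMENT mode (saw '/*')
exit COMMENT mode (now at pos=23)
pos=24: enter COMMENT mode (saw '/*')
pos=24: ERROR — unterminated comment (reached EOF)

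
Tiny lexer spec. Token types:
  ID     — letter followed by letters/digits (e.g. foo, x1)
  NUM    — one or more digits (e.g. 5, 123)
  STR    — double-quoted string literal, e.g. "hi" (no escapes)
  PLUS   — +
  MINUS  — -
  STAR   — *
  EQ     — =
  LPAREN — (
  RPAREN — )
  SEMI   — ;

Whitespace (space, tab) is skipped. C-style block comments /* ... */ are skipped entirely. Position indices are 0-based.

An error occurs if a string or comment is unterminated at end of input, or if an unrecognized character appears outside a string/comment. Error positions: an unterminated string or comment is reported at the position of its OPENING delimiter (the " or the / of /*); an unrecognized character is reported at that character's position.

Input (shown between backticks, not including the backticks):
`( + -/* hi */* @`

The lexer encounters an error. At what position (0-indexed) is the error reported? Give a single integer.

pos=0: emit LPAREN '('
pos=2: emit PLUS '+'
pos=4: emit MINUS '-'
pos=5: enter COMMENT mode (saw '/*')
exit COMMENT mode (now at pos=13)
pos=13: emit STAR '*'
pos=15: ERROR — unrecognized char '@'

Answer: 15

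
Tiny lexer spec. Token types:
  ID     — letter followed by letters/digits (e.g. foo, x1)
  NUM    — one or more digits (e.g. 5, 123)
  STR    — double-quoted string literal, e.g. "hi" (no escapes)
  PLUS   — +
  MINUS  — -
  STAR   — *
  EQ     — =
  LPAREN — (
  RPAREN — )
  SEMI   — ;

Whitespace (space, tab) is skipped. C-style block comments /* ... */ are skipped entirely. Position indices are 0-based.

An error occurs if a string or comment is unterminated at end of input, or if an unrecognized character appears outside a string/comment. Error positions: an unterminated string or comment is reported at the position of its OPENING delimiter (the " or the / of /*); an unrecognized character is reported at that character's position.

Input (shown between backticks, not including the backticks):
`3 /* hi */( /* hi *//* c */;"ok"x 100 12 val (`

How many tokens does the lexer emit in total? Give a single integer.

Answer: 9

Derivation:
pos=0: emit NUM '3' (now at pos=1)
pos=2: enter COMMENT mode (saw '/*')
exit COMMENT mode (now at pos=10)
pos=10: emit LPAREN '('
pos=12: enter COMMENT mode (saw '/*')
exit COMMENT mode (now at pos=20)
pos=20: enter COMMENT mode (saw '/*')
exit COMMENT mode (now at pos=27)
pos=27: emit SEMI ';'
pos=28: enter STRING mode
pos=28: emit STR "ok" (now at pos=32)
pos=32: emit ID 'x' (now at pos=33)
pos=34: emit NUM '100' (now at pos=37)
pos=38: emit NUM '12' (now at pos=40)
pos=41: emit ID 'val' (now at pos=44)
pos=45: emit LPAREN '('
DONE. 9 tokens: [NUM, LPAREN, SEMI, STR, ID, NUM, NUM, ID, LPAREN]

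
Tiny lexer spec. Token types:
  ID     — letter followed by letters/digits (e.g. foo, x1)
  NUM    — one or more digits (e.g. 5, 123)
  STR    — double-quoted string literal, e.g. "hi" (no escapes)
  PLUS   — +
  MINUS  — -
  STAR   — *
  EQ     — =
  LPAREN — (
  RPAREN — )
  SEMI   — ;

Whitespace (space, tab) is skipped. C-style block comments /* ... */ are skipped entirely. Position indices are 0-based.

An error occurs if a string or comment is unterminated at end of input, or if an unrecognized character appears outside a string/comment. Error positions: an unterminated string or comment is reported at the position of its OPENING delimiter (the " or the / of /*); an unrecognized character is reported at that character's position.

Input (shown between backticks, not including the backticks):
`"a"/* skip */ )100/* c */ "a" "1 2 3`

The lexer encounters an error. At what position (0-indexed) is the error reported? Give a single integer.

pos=0: enter STRING mode
pos=0: emit STR "a" (now at pos=3)
pos=3: enter COMMENT mode (saw '/*')
exit COMMENT mode (now at pos=13)
pos=14: emit RPAREN ')'
pos=15: emit NUM '100' (now at pos=18)
pos=18: enter COMMENT mode (saw '/*')
exit COMMENT mode (now at pos=25)
pos=26: enter STRING mode
pos=26: emit STR "a" (now at pos=29)
pos=30: enter STRING mode
pos=30: ERROR — unterminated string

Answer: 30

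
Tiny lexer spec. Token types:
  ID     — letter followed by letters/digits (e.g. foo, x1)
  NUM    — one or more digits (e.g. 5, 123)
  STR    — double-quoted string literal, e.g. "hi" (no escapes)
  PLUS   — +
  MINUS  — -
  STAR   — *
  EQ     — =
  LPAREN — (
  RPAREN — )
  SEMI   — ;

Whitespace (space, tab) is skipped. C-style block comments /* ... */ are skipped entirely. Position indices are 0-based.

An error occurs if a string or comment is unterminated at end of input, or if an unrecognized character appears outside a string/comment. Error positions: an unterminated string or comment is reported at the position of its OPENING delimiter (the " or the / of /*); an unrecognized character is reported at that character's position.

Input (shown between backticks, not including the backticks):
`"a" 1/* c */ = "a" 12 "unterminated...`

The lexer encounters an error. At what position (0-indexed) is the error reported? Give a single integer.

Answer: 22

Derivation:
pos=0: enter STRING mode
pos=0: emit STR "a" (now at pos=3)
pos=4: emit NUM '1' (now at pos=5)
pos=5: enter COMMENT mode (saw '/*')
exit COMMENT mode (now at pos=12)
pos=13: emit EQ '='
pos=15: enter STRING mode
pos=15: emit STR "a" (now at pos=18)
pos=19: emit NUM '12' (now at pos=21)
pos=22: enter STRING mode
pos=22: ERROR — unterminated string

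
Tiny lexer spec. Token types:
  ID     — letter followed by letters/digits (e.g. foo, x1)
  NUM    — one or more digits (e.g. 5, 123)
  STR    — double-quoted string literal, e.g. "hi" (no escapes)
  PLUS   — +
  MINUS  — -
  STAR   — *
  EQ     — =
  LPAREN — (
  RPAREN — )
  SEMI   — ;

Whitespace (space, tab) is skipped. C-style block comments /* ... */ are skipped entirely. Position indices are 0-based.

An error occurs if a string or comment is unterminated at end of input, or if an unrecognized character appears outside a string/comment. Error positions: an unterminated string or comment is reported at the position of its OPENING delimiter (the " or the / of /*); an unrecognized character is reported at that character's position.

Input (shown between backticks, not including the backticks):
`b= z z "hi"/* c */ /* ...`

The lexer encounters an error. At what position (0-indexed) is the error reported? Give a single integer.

Answer: 19

Derivation:
pos=0: emit ID 'b' (now at pos=1)
pos=1: emit EQ '='
pos=3: emit ID 'z' (now at pos=4)
pos=5: emit ID 'z' (now at pos=6)
pos=7: enter STRING mode
pos=7: emit STR "hi" (now at pos=11)
pos=11: enter COMMENT mode (saw '/*')
exit COMMENT mode (now at pos=18)
pos=19: enter COMMENT mode (saw '/*')
pos=19: ERROR — unterminated comment (reached EOF)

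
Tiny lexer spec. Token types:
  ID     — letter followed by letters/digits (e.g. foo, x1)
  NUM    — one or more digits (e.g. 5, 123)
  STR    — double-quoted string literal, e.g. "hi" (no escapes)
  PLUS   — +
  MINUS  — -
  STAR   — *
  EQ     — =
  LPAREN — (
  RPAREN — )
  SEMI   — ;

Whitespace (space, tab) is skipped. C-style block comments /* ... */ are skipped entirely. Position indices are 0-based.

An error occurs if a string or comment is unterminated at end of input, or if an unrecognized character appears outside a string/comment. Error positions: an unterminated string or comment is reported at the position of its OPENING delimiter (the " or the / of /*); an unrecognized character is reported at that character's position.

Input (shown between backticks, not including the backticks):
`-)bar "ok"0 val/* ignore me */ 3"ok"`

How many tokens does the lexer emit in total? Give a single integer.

Answer: 8

Derivation:
pos=0: emit MINUS '-'
pos=1: emit RPAREN ')'
pos=2: emit ID 'bar' (now at pos=5)
pos=6: enter STRING mode
pos=6: emit STR "ok" (now at pos=10)
pos=10: emit NUM '0' (now at pos=11)
pos=12: emit ID 'val' (now at pos=15)
pos=15: enter COMMENT mode (saw '/*')
exit COMMENT mode (now at pos=30)
pos=31: emit NUM '3' (now at pos=32)
pos=32: enter STRING mode
pos=32: emit STR "ok" (now at pos=36)
DONE. 8 tokens: [MINUS, RPAREN, ID, STR, NUM, ID, NUM, STR]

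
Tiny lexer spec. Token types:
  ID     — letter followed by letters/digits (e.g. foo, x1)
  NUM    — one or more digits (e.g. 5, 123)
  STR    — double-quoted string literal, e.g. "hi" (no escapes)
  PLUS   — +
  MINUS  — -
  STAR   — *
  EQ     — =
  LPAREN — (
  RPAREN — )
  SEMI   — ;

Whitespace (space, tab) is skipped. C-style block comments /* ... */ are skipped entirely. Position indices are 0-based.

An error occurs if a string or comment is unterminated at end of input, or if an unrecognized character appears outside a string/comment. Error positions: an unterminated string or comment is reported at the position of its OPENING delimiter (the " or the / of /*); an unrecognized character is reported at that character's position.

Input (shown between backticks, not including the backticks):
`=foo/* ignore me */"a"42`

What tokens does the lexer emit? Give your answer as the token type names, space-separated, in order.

Answer: EQ ID STR NUM

Derivation:
pos=0: emit EQ '='
pos=1: emit ID 'foo' (now at pos=4)
pos=4: enter COMMENT mode (saw '/*')
exit COMMENT mode (now at pos=19)
pos=19: enter STRING mode
pos=19: emit STR "a" (now at pos=22)
pos=22: emit NUM '42' (now at pos=24)
DONE. 4 tokens: [EQ, ID, STR, NUM]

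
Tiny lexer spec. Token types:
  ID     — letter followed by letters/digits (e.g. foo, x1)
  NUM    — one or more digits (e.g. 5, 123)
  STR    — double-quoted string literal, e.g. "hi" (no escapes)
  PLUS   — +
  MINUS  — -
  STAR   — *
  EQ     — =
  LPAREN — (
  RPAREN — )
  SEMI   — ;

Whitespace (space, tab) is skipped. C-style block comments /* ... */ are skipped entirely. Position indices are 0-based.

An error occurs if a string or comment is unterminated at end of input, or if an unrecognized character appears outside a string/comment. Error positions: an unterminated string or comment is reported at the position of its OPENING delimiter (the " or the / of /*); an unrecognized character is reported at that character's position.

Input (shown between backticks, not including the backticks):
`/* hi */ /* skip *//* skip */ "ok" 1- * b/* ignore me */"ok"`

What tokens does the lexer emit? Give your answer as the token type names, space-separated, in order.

Answer: STR NUM MINUS STAR ID STR

Derivation:
pos=0: enter COMMENT mode (saw '/*')
exit COMMENT mode (now at pos=8)
pos=9: enter COMMENT mode (saw '/*')
exit COMMENT mode (now at pos=19)
pos=19: enter COMMENT mode (saw '/*')
exit COMMENT mode (now at pos=29)
pos=30: enter STRING mode
pos=30: emit STR "ok" (now at pos=34)
pos=35: emit NUM '1' (now at pos=36)
pos=36: emit MINUS '-'
pos=38: emit STAR '*'
pos=40: emit ID 'b' (now at pos=41)
pos=41: enter COMMENT mode (saw '/*')
exit COMMENT mode (now at pos=56)
pos=56: enter STRING mode
pos=56: emit STR "ok" (now at pos=60)
DONE. 6 tokens: [STR, NUM, MINUS, STAR, ID, STR]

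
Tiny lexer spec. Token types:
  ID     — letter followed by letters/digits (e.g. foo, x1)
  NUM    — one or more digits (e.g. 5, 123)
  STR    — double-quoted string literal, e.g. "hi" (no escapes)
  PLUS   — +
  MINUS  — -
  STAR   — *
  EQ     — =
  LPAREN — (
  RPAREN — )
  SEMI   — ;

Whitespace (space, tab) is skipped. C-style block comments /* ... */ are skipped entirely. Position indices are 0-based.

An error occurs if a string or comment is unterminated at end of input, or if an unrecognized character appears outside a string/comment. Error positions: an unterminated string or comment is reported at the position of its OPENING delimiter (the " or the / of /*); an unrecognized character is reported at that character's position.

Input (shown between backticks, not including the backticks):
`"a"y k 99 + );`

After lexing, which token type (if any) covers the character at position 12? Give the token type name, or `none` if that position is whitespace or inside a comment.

pos=0: enter STRING mode
pos=0: emit STR "a" (now at pos=3)
pos=3: emit ID 'y' (now at pos=4)
pos=5: emit ID 'k' (now at pos=6)
pos=7: emit NUM '99' (now at pos=9)
pos=10: emit PLUS '+'
pos=12: emit RPAREN ')'
pos=13: emit SEMI ';'
DONE. 7 tokens: [STR, ID, ID, NUM, PLUS, RPAREN, SEMI]
Position 12: char is ')' -> RPAREN

Answer: RPAREN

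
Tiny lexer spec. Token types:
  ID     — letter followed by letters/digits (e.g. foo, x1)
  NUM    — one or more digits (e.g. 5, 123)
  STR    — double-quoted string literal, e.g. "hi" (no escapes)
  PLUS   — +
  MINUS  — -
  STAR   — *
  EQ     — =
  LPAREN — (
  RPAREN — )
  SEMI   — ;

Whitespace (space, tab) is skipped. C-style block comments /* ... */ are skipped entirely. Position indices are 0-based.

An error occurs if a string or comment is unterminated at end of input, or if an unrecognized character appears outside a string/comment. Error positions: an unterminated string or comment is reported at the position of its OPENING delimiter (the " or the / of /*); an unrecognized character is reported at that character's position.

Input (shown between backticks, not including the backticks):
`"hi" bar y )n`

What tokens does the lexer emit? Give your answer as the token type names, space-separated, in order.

pos=0: enter STRING mode
pos=0: emit STR "hi" (now at pos=4)
pos=5: emit ID 'bar' (now at pos=8)
pos=9: emit ID 'y' (now at pos=10)
pos=11: emit RPAREN ')'
pos=12: emit ID 'n' (now at pos=13)
DONE. 5 tokens: [STR, ID, ID, RPAREN, ID]

Answer: STR ID ID RPAREN ID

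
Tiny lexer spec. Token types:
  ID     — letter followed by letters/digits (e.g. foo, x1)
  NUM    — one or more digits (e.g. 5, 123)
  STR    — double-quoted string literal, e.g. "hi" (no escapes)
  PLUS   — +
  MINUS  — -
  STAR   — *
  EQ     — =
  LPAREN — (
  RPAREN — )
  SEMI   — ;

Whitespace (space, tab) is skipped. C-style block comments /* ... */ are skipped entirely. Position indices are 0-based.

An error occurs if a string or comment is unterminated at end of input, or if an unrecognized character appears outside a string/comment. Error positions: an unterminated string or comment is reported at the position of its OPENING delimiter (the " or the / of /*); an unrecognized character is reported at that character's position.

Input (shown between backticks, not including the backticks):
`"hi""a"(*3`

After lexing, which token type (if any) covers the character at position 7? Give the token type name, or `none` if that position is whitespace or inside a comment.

pos=0: enter STRING mode
pos=0: emit STR "hi" (now at pos=4)
pos=4: enter STRING mode
pos=4: emit STR "a" (now at pos=7)
pos=7: emit LPAREN '('
pos=8: emit STAR '*'
pos=9: emit NUM '3' (now at pos=10)
DONE. 5 tokens: [STR, STR, LPAREN, STAR, NUM]
Position 7: char is '(' -> LPAREN

Answer: LPAREN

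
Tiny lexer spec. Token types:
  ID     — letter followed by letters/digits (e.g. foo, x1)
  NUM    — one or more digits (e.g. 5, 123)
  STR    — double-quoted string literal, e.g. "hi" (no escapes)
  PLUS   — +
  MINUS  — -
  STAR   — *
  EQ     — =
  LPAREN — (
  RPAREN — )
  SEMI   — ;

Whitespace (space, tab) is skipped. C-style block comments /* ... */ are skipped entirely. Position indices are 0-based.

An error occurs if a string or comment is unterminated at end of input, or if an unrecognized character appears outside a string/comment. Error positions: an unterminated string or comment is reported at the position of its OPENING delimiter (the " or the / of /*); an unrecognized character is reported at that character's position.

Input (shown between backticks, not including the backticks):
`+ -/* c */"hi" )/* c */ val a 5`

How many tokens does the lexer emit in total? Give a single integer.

pos=0: emit PLUS '+'
pos=2: emit MINUS '-'
pos=3: enter COMMENT mode (saw '/*')
exit COMMENT mode (now at pos=10)
pos=10: enter STRING mode
pos=10: emit STR "hi" (now at pos=14)
pos=15: emit RPAREN ')'
pos=16: enter COMMENT mode (saw '/*')
exit COMMENT mode (now at pos=23)
pos=24: emit ID 'val' (now at pos=27)
pos=28: emit ID 'a' (now at pos=29)
pos=30: emit NUM '5' (now at pos=31)
DONE. 7 tokens: [PLUS, MINUS, STR, RPAREN, ID, ID, NUM]

Answer: 7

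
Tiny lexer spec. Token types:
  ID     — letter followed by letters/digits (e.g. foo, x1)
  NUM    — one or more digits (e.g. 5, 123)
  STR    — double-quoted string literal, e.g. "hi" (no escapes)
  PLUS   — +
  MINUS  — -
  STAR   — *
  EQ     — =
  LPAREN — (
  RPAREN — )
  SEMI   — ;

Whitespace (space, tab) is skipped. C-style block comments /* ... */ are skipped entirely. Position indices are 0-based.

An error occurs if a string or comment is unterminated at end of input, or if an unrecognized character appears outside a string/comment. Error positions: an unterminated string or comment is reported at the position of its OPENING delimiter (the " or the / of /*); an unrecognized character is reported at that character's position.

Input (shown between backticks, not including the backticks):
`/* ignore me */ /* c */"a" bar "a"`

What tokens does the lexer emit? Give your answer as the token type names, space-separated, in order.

Answer: STR ID STR

Derivation:
pos=0: enter COMMENT mode (saw '/*')
exit COMMENT mode (now at pos=15)
pos=16: enter COMMENT mode (saw '/*')
exit COMMENT mode (now at pos=23)
pos=23: enter STRING mode
pos=23: emit STR "a" (now at pos=26)
pos=27: emit ID 'bar' (now at pos=30)
pos=31: enter STRING mode
pos=31: emit STR "a" (now at pos=34)
DONE. 3 tokens: [STR, ID, STR]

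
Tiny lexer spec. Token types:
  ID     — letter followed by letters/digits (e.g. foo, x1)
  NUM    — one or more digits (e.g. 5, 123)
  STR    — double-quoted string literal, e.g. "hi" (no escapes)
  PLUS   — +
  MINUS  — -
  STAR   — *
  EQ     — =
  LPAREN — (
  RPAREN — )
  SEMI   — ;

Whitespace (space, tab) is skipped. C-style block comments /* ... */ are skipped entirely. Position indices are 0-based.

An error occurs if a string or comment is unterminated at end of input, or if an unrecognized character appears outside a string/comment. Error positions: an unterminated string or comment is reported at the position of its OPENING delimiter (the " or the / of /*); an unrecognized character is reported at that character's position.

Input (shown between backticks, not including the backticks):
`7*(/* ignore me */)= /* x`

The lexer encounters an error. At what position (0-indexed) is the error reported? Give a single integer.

Answer: 21

Derivation:
pos=0: emit NUM '7' (now at pos=1)
pos=1: emit STAR '*'
pos=2: emit LPAREN '('
pos=3: enter COMMENT mode (saw '/*')
exit COMMENT mode (now at pos=18)
pos=18: emit RPAREN ')'
pos=19: emit EQ '='
pos=21: enter COMMENT mode (saw '/*')
pos=21: ERROR — unterminated comment (reached EOF)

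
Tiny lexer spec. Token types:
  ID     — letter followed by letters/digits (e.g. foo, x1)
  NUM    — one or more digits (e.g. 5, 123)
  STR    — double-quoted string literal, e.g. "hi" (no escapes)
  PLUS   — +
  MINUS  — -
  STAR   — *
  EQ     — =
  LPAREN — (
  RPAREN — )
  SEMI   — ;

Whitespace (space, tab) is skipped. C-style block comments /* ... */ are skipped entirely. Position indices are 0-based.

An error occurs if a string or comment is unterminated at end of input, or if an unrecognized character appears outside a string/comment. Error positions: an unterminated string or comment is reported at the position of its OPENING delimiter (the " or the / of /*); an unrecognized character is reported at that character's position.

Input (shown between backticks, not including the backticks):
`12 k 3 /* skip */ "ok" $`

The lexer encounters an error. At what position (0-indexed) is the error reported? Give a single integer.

Answer: 23

Derivation:
pos=0: emit NUM '12' (now at pos=2)
pos=3: emit ID 'k' (now at pos=4)
pos=5: emit NUM '3' (now at pos=6)
pos=7: enter COMMENT mode (saw '/*')
exit COMMENT mode (now at pos=17)
pos=18: enter STRING mode
pos=18: emit STR "ok" (now at pos=22)
pos=23: ERROR — unrecognized char '$'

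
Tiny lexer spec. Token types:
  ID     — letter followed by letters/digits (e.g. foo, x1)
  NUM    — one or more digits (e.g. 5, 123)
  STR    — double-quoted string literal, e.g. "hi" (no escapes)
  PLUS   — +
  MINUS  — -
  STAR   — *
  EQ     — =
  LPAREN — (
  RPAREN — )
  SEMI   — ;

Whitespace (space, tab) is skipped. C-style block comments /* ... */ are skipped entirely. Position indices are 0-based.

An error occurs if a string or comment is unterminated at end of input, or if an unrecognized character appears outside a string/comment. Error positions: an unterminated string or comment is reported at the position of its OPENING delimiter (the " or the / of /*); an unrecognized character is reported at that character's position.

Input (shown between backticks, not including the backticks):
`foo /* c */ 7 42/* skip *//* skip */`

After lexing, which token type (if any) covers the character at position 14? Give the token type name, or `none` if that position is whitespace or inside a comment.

pos=0: emit ID 'foo' (now at pos=3)
pos=4: enter COMMENT mode (saw '/*')
exit COMMENT mode (now at pos=11)
pos=12: emit NUM '7' (now at pos=13)
pos=14: emit NUM '42' (now at pos=16)
pos=16: enter COMMENT mode (saw '/*')
exit COMMENT mode (now at pos=26)
pos=26: enter COMMENT mode (saw '/*')
exit COMMENT mode (now at pos=36)
DONE. 3 tokens: [ID, NUM, NUM]
Position 14: char is '4' -> NUM

Answer: NUM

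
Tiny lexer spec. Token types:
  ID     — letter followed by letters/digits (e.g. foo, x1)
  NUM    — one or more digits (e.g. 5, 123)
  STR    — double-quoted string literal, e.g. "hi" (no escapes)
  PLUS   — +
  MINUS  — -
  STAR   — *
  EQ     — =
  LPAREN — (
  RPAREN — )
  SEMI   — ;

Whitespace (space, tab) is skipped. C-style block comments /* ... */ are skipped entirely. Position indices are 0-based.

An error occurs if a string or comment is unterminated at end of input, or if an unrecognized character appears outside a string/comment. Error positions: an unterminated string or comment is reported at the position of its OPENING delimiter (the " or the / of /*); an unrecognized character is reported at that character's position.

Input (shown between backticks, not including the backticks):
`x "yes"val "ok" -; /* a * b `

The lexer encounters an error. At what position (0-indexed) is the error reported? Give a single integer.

pos=0: emit ID 'x' (now at pos=1)
pos=2: enter STRING mode
pos=2: emit STR "yes" (now at pos=7)
pos=7: emit ID 'val' (now at pos=10)
pos=11: enter STRING mode
pos=11: emit STR "ok" (now at pos=15)
pos=16: emit MINUS '-'
pos=17: emit SEMI ';'
pos=19: enter COMMENT mode (saw '/*')
pos=19: ERROR — unterminated comment (reached EOF)

Answer: 19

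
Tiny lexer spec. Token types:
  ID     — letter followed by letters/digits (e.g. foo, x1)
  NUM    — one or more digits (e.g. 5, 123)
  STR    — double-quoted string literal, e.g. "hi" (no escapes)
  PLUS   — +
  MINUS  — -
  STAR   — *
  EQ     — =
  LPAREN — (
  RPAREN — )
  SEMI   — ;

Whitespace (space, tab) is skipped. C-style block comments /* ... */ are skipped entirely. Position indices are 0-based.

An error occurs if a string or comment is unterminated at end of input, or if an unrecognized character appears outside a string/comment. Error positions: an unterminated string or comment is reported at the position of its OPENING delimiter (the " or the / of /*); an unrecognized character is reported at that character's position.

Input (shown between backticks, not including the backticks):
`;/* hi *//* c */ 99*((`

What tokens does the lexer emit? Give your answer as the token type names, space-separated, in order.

Answer: SEMI NUM STAR LPAREN LPAREN

Derivation:
pos=0: emit SEMI ';'
pos=1: enter COMMENT mode (saw '/*')
exit COMMENT mode (now at pos=9)
pos=9: enter COMMENT mode (saw '/*')
exit COMMENT mode (now at pos=16)
pos=17: emit NUM '99' (now at pos=19)
pos=19: emit STAR '*'
pos=20: emit LPAREN '('
pos=21: emit LPAREN '('
DONE. 5 tokens: [SEMI, NUM, STAR, LPAREN, LPAREN]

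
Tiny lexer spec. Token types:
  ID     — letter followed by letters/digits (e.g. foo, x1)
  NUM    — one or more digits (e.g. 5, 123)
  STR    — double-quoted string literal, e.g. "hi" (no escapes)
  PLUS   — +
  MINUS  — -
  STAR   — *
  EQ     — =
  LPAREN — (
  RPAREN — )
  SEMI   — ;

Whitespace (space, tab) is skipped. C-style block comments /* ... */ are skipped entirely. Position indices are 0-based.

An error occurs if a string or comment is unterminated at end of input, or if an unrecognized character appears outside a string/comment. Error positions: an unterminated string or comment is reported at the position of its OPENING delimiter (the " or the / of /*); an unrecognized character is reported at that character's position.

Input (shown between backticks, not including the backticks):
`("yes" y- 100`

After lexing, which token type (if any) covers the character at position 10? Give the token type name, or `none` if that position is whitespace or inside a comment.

pos=0: emit LPAREN '('
pos=1: enter STRING mode
pos=1: emit STR "yes" (now at pos=6)
pos=7: emit ID 'y' (now at pos=8)
pos=8: emit MINUS '-'
pos=10: emit NUM '100' (now at pos=13)
DONE. 5 tokens: [LPAREN, STR, ID, MINUS, NUM]
Position 10: char is '1' -> NUM

Answer: NUM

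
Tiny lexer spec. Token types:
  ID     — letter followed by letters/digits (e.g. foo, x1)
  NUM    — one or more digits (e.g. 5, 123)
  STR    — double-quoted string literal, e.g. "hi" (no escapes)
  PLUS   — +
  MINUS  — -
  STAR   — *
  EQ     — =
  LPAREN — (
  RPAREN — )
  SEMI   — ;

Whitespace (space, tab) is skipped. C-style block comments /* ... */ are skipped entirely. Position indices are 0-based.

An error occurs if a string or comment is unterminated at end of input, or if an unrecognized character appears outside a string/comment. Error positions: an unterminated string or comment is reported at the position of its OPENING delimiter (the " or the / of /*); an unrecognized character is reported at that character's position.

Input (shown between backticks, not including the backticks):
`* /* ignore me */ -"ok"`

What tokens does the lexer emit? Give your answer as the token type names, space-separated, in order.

pos=0: emit STAR '*'
pos=2: enter COMMENT mode (saw '/*')
exit COMMENT mode (now at pos=17)
pos=18: emit MINUS '-'
pos=19: enter STRING mode
pos=19: emit STR "ok" (now at pos=23)
DONE. 3 tokens: [STAR, MINUS, STR]

Answer: STAR MINUS STR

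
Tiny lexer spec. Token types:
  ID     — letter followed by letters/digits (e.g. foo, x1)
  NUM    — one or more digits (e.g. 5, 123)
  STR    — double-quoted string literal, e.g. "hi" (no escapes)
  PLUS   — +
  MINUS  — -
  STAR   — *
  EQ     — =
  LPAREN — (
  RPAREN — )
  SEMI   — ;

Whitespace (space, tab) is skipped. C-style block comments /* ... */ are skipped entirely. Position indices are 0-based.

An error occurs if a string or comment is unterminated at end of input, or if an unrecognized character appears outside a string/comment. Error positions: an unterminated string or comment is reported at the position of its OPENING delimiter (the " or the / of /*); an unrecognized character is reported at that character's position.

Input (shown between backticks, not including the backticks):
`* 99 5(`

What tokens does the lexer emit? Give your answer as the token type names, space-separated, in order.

Answer: STAR NUM NUM LPAREN

Derivation:
pos=0: emit STAR '*'
pos=2: emit NUM '99' (now at pos=4)
pos=5: emit NUM '5' (now at pos=6)
pos=6: emit LPAREN '('
DONE. 4 tokens: [STAR, NUM, NUM, LPAREN]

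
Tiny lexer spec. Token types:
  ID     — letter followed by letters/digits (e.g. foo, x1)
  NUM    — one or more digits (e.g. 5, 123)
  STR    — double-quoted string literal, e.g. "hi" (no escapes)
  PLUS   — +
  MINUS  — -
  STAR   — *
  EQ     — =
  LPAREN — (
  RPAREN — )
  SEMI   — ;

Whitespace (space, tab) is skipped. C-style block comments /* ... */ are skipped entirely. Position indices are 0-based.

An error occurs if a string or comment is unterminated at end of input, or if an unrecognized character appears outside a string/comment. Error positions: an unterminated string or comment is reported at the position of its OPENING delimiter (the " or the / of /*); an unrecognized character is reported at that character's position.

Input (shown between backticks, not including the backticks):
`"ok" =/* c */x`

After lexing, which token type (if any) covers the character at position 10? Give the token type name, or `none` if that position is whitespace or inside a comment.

pos=0: enter STRING mode
pos=0: emit STR "ok" (now at pos=4)
pos=5: emit EQ '='
pos=6: enter COMMENT mode (saw '/*')
exit COMMENT mode (now at pos=13)
pos=13: emit ID 'x' (now at pos=14)
DONE. 3 tokens: [STR, EQ, ID]
Position 10: char is ' ' -> none

Answer: none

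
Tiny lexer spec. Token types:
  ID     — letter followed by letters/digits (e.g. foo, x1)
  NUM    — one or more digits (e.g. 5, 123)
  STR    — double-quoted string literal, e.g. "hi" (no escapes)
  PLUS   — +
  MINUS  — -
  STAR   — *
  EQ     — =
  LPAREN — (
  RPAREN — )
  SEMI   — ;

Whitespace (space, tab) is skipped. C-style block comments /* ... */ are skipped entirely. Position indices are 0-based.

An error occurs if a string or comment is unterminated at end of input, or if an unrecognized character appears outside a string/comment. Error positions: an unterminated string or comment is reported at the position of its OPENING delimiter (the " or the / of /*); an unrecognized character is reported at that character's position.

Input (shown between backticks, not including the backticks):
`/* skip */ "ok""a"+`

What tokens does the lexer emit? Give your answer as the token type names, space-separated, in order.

pos=0: enter COMMENT mode (saw '/*')
exit COMMENT mode (now at pos=10)
pos=11: enter STRING mode
pos=11: emit STR "ok" (now at pos=15)
pos=15: enter STRING mode
pos=15: emit STR "a" (now at pos=18)
pos=18: emit PLUS '+'
DONE. 3 tokens: [STR, STR, PLUS]

Answer: STR STR PLUS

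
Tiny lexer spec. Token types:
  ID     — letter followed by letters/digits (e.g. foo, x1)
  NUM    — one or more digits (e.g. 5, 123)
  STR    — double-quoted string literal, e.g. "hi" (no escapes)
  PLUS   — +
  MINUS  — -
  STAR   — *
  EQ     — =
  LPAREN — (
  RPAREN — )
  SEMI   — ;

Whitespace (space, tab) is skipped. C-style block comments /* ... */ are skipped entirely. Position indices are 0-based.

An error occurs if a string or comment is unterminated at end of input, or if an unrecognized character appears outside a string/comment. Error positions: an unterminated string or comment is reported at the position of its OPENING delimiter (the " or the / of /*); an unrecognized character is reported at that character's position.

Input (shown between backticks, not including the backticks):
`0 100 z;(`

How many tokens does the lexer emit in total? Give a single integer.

pos=0: emit NUM '0' (now at pos=1)
pos=2: emit NUM '100' (now at pos=5)
pos=6: emit ID 'z' (now at pos=7)
pos=7: emit SEMI ';'
pos=8: emit LPAREN '('
DONE. 5 tokens: [NUM, NUM, ID, SEMI, LPAREN]

Answer: 5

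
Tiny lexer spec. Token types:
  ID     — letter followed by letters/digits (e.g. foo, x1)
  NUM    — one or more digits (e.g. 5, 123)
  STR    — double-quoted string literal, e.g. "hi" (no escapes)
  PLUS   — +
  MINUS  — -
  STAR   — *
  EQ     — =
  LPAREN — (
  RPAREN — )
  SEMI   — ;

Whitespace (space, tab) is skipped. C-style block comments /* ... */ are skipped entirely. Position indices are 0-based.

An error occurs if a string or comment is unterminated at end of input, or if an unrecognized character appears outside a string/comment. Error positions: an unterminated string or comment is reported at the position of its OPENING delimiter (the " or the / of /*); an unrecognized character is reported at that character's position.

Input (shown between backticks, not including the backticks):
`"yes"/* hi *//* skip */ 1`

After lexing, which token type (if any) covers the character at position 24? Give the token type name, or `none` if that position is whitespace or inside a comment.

pos=0: enter STRING mode
pos=0: emit STR "yes" (now at pos=5)
pos=5: enter COMMENT mode (saw '/*')
exit COMMENT mode (now at pos=13)
pos=13: enter COMMENT mode (saw '/*')
exit COMMENT mode (now at pos=23)
pos=24: emit NUM '1' (now at pos=25)
DONE. 2 tokens: [STR, NUM]
Position 24: char is '1' -> NUM

Answer: NUM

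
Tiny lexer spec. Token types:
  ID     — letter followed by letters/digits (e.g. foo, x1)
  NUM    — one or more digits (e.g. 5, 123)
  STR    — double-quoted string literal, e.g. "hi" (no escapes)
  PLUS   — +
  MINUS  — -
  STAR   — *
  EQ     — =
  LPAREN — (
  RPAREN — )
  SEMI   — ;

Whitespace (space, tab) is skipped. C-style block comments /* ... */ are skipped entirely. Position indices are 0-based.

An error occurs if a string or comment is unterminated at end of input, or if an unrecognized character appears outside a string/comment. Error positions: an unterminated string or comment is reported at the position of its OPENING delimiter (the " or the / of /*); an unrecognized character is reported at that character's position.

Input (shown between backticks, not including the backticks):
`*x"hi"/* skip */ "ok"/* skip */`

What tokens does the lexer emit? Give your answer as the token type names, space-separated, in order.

Answer: STAR ID STR STR

Derivation:
pos=0: emit STAR '*'
pos=1: emit ID 'x' (now at pos=2)
pos=2: enter STRING mode
pos=2: emit STR "hi" (now at pos=6)
pos=6: enter COMMENT mode (saw '/*')
exit COMMENT mode (now at pos=16)
pos=17: enter STRING mode
pos=17: emit STR "ok" (now at pos=21)
pos=21: enter COMMENT mode (saw '/*')
exit COMMENT mode (now at pos=31)
DONE. 4 tokens: [STAR, ID, STR, STR]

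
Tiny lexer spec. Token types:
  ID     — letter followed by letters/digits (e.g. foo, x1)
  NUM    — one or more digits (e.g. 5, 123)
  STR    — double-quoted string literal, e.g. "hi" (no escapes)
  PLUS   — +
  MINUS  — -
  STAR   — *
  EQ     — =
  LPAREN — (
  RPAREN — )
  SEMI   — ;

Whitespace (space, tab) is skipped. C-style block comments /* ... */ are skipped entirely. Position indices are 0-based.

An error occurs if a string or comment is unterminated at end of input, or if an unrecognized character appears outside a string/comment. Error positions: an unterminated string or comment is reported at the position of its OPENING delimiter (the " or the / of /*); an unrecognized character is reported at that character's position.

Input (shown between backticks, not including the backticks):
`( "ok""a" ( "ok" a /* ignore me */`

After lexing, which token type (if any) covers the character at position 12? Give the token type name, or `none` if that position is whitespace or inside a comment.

Answer: STR

Derivation:
pos=0: emit LPAREN '('
pos=2: enter STRING mode
pos=2: emit STR "ok" (now at pos=6)
pos=6: enter STRING mode
pos=6: emit STR "a" (now at pos=9)
pos=10: emit LPAREN '('
pos=12: enter STRING mode
pos=12: emit STR "ok" (now at pos=16)
pos=17: emit ID 'a' (now at pos=18)
pos=19: enter COMMENT mode (saw '/*')
exit COMMENT mode (now at pos=34)
DONE. 6 tokens: [LPAREN, STR, STR, LPAREN, STR, ID]
Position 12: char is '"' -> STR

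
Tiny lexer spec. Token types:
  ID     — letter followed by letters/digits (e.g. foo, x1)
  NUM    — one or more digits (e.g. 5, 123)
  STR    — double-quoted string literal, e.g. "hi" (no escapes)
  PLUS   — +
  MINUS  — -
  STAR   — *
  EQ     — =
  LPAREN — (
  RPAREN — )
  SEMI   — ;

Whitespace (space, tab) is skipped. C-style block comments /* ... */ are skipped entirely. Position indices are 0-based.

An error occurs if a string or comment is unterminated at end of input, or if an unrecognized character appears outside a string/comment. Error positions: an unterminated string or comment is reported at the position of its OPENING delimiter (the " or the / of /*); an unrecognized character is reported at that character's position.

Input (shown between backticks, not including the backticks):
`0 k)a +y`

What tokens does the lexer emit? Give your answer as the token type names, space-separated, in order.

pos=0: emit NUM '0' (now at pos=1)
pos=2: emit ID 'k' (now at pos=3)
pos=3: emit RPAREN ')'
pos=4: emit ID 'a' (now at pos=5)
pos=6: emit PLUS '+'
pos=7: emit ID 'y' (now at pos=8)
DONE. 6 tokens: [NUM, ID, RPAREN, ID, PLUS, ID]

Answer: NUM ID RPAREN ID PLUS ID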